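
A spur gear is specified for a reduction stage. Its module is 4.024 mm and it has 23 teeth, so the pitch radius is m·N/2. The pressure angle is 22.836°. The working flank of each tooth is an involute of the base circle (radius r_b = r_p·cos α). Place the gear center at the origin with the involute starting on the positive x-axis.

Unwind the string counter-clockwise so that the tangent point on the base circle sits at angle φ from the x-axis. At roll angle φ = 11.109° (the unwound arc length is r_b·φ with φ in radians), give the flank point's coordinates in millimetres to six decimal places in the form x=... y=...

x=43.442990 y=0.103231

pitch radius r_p = m·N/2 = 4.024·23/2 = 46.276000
base radius r_b = r_p·cos α = 46.276000·cos 22.836° = 42.648863
roll angle φ = 11.109° = 0.19388863 rad
x = r_b·(cos φ + φ·sin φ) = 42.648863·(0.98126241 + 0.19388863·0.19267611) = 43.442990
y = r_b·(sin φ − φ·cos φ) = 42.648863·(0.19267611 − 0.19388863·0.98126241) = 0.103231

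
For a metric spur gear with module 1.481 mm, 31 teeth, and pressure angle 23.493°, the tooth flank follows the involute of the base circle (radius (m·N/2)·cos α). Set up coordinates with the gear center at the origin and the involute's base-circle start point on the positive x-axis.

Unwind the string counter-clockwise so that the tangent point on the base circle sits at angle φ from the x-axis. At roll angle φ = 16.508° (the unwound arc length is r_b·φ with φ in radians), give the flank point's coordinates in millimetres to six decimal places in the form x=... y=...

pitch radius r_p = m·N/2 = 1.481·31/2 = 22.955500
base radius r_b = r_p·cos α = 22.955500·cos 23.493° = 21.052691
roll angle φ = 16.508° = 0.28811895 rad
x = r_b·(cos φ + φ·sin φ) = 21.052691·(0.95878007 + 0.28811895·0.28414922) = 21.908458
y = r_b·(sin φ − φ·cos φ) = 21.052691·(0.28414922 − 0.28811895·0.95878007) = 0.166453

x=21.908458 y=0.166453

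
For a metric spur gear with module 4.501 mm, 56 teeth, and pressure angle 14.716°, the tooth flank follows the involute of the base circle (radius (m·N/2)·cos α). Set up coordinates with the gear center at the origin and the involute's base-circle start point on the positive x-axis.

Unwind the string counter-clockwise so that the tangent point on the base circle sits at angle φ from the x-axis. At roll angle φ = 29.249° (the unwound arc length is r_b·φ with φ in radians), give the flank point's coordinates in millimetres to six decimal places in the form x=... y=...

x=136.756855 y=5.265815

pitch radius r_p = m·N/2 = 4.501·56/2 = 126.028000
base radius r_b = r_p·cos α = 126.028000·cos 14.716° = 121.893885
roll angle φ = 29.249° = 0.51049135 rad
x = r_b·(cos φ + φ·sin φ) = 121.893885·(0.87250453 + 0.51049135·0.48860601) = 136.756855
y = r_b·(sin φ − φ·cos φ) = 121.893885·(0.48860601 − 0.51049135·0.87250453) = 5.265815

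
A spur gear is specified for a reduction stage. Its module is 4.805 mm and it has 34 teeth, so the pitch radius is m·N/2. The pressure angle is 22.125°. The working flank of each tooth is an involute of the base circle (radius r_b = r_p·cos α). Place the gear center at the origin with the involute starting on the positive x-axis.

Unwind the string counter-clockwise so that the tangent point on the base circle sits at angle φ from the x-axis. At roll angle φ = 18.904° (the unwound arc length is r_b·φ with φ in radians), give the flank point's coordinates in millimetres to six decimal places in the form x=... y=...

x=79.677326 y=0.896110

pitch radius r_p = m·N/2 = 4.805·34/2 = 81.685000
base radius r_b = r_p·cos α = 81.685000·cos 22.125° = 75.670075
roll angle φ = 18.904° = 0.32993704 rad
x = r_b·(cos φ + φ·sin φ) = 75.670075·(0.94606274 + 0.32993704·0.32398347) = 79.677326
y = r_b·(sin φ − φ·cos φ) = 75.670075·(0.32398347 − 0.32993704·0.94606274) = 0.896110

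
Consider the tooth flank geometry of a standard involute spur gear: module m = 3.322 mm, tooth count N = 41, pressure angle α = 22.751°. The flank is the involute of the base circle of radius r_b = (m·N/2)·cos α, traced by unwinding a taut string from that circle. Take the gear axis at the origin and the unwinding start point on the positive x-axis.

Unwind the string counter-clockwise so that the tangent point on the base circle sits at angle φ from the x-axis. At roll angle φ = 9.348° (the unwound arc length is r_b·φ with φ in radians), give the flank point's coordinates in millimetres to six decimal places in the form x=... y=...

x=63.632663 y=0.090675

pitch radius r_p = m·N/2 = 3.322·41/2 = 68.101000
base radius r_b = r_p·cos α = 68.101000·cos 22.751° = 62.802349
roll angle φ = 9.348° = 0.16315338 rad
x = r_b·(cos φ + φ·sin φ) = 62.802349·(0.98671999 + 0.16315338·0.16243051) = 63.632663
y = r_b·(sin φ − φ·cos φ) = 62.802349·(0.16243051 − 0.16315338·0.98671999) = 0.090675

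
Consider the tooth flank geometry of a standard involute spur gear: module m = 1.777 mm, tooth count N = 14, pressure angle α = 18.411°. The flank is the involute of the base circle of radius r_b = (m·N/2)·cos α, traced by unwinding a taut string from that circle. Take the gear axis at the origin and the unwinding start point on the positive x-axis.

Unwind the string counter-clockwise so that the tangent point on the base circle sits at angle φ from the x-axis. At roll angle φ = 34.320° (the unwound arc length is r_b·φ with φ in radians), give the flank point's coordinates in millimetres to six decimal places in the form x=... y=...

pitch radius r_p = m·N/2 = 1.777·14/2 = 12.439000
base radius r_b = r_p·cos α = 12.439000·cos 18.411° = 11.802315
roll angle φ = 34.320° = 0.59899700 rad
x = r_b·(cos φ + φ·sin φ) = 11.802315·(0.82590154 + 0.59899700·0.56381438) = 13.733464
y = r_b·(sin φ − φ·cos φ) = 11.802315·(0.56381438 − 0.59899700·0.82590154) = 0.815562

x=13.733464 y=0.815562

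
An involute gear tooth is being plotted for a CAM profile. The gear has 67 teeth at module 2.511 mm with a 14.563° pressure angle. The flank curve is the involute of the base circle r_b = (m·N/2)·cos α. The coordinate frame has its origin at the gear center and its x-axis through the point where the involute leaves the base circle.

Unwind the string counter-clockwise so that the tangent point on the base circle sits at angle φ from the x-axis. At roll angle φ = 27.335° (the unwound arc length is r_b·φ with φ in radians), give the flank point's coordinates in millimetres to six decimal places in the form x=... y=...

pitch radius r_p = m·N/2 = 2.511·67/2 = 84.118500
base radius r_b = r_p·cos α = 84.118500·cos 14.563° = 81.415920
roll angle φ = 27.335° = 0.47708575 rad
x = r_b·(cos φ + φ·sin φ) = 81.415920·(0.88833689 + 0.47708575·0.45919229) = 90.160885
y = r_b·(sin φ − φ·cos φ) = 81.415920·(0.45919229 − 0.47708575·0.88833689) = 2.880448

x=90.160885 y=2.880448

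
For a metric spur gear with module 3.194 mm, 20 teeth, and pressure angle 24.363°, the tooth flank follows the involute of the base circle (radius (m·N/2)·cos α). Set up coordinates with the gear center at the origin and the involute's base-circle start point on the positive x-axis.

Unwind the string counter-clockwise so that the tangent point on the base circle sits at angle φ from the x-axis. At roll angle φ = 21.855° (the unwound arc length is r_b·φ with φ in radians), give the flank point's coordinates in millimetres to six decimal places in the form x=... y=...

pitch radius r_p = m·N/2 = 3.194·20/2 = 31.940000
base radius r_b = r_p·cos α = 31.940000·cos 24.363° = 29.095751
roll angle φ = 21.855° = 0.38144171 rad
x = r_b·(cos φ + φ·sin φ) = 29.095751·(0.92812891 + 0.38144171·0.37225895) = 31.136061
y = r_b·(sin φ − φ·cos φ) = 29.095751·(0.37225895 − 0.38144171·0.92812891) = 0.530470

x=31.136061 y=0.530470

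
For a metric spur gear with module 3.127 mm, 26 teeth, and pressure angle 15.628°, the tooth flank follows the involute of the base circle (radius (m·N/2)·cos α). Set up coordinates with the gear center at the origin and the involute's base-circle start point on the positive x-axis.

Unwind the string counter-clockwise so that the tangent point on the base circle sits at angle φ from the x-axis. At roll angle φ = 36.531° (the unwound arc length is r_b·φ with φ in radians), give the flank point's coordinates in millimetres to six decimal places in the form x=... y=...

x=46.314756 y=3.246747

pitch radius r_p = m·N/2 = 3.127·26/2 = 40.651000
base radius r_b = r_p·cos α = 40.651000·cos 15.628° = 39.148175
roll angle φ = 36.531° = 0.63758623 rad
x = r_b·(cos φ + φ·sin φ) = 39.148175·(0.80353491 + 0.63758623·0.59525763) = 46.314756
y = r_b·(sin φ − φ·cos φ) = 39.148175·(0.59525763 − 0.63758623·0.80353491) = 3.246747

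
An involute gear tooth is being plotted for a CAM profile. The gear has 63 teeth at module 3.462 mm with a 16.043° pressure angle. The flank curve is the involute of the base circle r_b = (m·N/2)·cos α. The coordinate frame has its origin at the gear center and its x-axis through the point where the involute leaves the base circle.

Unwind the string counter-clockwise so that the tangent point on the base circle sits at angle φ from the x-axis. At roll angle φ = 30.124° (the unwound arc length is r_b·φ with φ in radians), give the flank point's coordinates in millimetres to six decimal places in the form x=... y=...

x=118.305674 y=4.938347

pitch radius r_p = m·N/2 = 3.462·63/2 = 109.053000
base radius r_b = r_p·cos α = 109.053000·cos 16.043° = 104.805883
roll angle φ = 30.124° = 0.52576298 rad
x = r_b·(cos φ + φ·sin φ) = 104.805883·(0.86494127 + 0.52576298·0.50187309) = 118.305674
y = r_b·(sin φ − φ·cos φ) = 104.805883·(0.50187309 − 0.52576298·0.86494127) = 4.938347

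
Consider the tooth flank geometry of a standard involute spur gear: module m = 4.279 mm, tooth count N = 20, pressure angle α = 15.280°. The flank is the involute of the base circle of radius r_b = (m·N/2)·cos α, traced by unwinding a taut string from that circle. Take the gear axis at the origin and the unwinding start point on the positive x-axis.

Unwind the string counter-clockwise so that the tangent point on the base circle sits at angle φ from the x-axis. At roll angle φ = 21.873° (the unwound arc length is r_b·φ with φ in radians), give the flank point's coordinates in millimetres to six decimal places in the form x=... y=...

x=44.176476 y=0.754406

pitch radius r_p = m·N/2 = 4.279·20/2 = 42.790000
base radius r_b = r_p·cos α = 42.790000·cos 15.280° = 41.277351
roll angle φ = 21.873° = 0.38175587 rad
x = r_b·(cos φ + φ·sin φ) = 41.277351·(0.92801192 + 0.38175587·0.37255051) = 44.176476
y = r_b·(sin φ − φ·cos φ) = 41.277351·(0.37255051 − 0.38175587·0.92801192) = 0.754406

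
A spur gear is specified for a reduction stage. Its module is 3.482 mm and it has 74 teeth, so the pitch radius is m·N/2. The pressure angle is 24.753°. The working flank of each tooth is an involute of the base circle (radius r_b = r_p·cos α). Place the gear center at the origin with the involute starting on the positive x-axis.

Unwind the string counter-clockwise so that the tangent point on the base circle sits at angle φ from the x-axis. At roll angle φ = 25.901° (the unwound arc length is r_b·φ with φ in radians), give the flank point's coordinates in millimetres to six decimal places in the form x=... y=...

pitch radius r_p = m·N/2 = 3.482·74/2 = 128.834000
base radius r_b = r_p·cos α = 128.834000·cos 24.753° = 116.996893
roll angle φ = 25.901° = 0.45205773 rad
x = r_b·(cos φ + φ·sin φ) = 116.996893·(0.89955016 + 0.45205773·0.43681749) = 128.347567
y = r_b·(sin φ − φ·cos φ) = 116.996893·(0.43681749 − 0.45205773·0.89955016) = 3.529666

x=128.347567 y=3.529666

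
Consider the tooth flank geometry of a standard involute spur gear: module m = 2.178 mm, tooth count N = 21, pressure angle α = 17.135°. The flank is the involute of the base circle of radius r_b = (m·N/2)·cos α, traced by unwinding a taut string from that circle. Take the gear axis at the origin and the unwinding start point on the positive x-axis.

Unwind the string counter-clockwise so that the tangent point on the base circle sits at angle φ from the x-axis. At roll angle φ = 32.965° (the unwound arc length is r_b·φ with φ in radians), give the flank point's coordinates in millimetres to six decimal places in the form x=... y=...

pitch radius r_p = m·N/2 = 2.178·21/2 = 22.869000
base radius r_b = r_p·cos α = 22.869000·cos 17.135° = 21.853919
roll angle φ = 32.965° = 0.57534779 rad
x = r_b·(cos φ + φ·sin φ) = 21.853919·(0.83900311 + 0.57534779·0.54412662) = 25.177138
y = r_b·(sin φ − φ·cos φ) = 21.853919·(0.54412662 − 0.57534779·0.83900311) = 1.342006

x=25.177138 y=1.342006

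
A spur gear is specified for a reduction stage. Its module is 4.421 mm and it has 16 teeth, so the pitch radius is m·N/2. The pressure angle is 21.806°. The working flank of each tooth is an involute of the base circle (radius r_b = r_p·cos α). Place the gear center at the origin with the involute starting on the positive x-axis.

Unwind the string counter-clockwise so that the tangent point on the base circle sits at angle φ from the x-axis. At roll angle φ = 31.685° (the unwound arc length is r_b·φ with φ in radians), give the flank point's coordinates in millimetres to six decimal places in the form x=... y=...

x=37.481008 y=1.795145

pitch radius r_p = m·N/2 = 4.421·16/2 = 35.368000
base radius r_b = r_p·cos α = 35.368000·cos 21.806° = 32.837311
roll angle φ = 31.685° = 0.55300757 rad
x = r_b·(cos φ + φ·sin φ) = 32.837311·(0.85094865 + 0.55300757·0.52524889) = 37.481008
y = r_b·(sin φ − φ·cos φ) = 32.837311·(0.52524889 − 0.55300757·0.85094865) = 1.795145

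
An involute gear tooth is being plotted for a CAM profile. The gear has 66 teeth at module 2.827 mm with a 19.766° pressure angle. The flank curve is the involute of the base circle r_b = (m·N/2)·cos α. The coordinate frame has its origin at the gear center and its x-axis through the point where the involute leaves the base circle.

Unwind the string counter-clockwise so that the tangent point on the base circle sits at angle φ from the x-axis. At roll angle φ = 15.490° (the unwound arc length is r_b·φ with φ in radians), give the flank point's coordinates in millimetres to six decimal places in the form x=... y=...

x=90.944501 y=0.574056

pitch radius r_p = m·N/2 = 2.827·66/2 = 93.291000
base radius r_b = r_p·cos α = 93.291000·cos 19.766° = 87.794445
roll angle φ = 15.490° = 0.27035150 rad
x = r_b·(cos φ + φ·sin φ) = 87.794445·(0.96367708 + 0.27035150·0.26707019) = 90.944501
y = r_b·(sin φ − φ·cos φ) = 87.794445·(0.26707019 − 0.27035150·0.96367708) = 0.574056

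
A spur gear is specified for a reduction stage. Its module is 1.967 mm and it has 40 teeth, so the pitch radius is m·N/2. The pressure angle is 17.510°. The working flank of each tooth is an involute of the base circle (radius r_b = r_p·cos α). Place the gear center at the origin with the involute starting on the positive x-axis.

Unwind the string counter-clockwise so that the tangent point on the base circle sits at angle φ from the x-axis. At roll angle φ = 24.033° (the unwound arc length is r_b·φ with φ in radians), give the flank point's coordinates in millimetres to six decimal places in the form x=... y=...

pitch radius r_p = m·N/2 = 1.967·40/2 = 39.340000
base radius r_b = r_p·cos α = 39.340000·cos 17.510° = 37.517160
roll angle φ = 24.033° = 0.41945498 rad
x = r_b·(cos φ + φ·sin φ) = 37.517160·(0.91331104 + 0.41945498·0.40726274) = 40.673832
y = r_b·(sin φ − φ·cos φ) = 37.517160·(0.40726274 − 0.41945498·0.91331104) = 0.906785

x=40.673832 y=0.906785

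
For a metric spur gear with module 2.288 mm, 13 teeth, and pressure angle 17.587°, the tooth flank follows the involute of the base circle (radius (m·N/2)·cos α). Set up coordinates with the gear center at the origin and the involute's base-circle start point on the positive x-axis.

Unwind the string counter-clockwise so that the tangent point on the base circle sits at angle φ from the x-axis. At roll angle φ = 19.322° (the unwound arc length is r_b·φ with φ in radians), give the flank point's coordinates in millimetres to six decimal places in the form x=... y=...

pitch radius r_p = m·N/2 = 2.288·13/2 = 14.872000
base radius r_b = r_p·cos α = 14.872000·cos 17.587° = 14.176872
roll angle φ = 19.322° = 0.33723252 rad
x = r_b·(cos φ + φ·sin φ) = 14.176872·(0.94367397 + 0.33723252·0.33087676) = 14.960234
y = r_b·(sin φ − φ·cos φ) = 14.176872·(0.33087676 − 0.33723252·0.94367397) = 0.179184

x=14.960234 y=0.179184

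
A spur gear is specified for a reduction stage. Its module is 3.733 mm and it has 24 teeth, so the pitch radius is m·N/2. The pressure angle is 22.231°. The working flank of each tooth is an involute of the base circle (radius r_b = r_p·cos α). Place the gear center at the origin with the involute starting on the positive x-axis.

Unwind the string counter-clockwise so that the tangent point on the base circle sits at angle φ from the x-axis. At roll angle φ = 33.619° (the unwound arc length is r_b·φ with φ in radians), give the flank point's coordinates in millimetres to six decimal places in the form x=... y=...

pitch radius r_p = m·N/2 = 3.733·24/2 = 44.796000
base radius r_b = r_p·cos α = 44.796000·cos 22.231° = 41.466135
roll angle φ = 33.619° = 0.58676224 rad
x = r_b·(cos φ + φ·sin φ) = 41.466135·(0.83273768 + 0.58676224·0.55366773) = 48.001571
y = r_b·(sin φ − φ·cos φ) = 41.466135·(0.55366773 − 0.58676224·0.83273768) = 2.697318

x=48.001571 y=2.697318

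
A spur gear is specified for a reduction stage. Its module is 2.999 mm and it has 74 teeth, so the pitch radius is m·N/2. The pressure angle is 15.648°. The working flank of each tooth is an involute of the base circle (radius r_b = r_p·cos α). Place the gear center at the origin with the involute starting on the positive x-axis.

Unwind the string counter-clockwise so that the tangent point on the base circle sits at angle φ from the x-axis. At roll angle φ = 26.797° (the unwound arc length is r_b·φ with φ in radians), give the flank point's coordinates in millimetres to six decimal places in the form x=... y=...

x=117.905232 y=3.564641

pitch radius r_p = m·N/2 = 2.999·74/2 = 110.963000
base radius r_b = r_p·cos α = 110.963000·cos 15.648° = 106.850372
roll angle φ = 26.797° = 0.46769588 rad
x = r_b·(cos φ + φ·sin φ) = 106.850372·(0.89260943 + 0.46769588·0.45083080) = 117.905232
y = r_b·(sin φ − φ·cos φ) = 106.850372·(0.45083080 − 0.46769588·0.89260943) = 3.564641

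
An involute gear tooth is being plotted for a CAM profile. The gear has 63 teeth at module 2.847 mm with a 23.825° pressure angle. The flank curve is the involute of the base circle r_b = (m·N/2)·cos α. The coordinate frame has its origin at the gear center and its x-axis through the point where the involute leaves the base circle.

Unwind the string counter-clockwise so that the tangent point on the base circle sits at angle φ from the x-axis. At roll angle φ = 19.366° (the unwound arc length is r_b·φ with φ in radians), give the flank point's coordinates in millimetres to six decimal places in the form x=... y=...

x=86.591447 y=1.043944

pitch radius r_p = m·N/2 = 2.847·63/2 = 89.680500
base radius r_b = r_p·cos α = 89.680500·cos 23.825° = 82.038242
roll angle φ = 19.366° = 0.33800046 rad
x = r_b·(cos φ + φ·sin φ) = 82.038242·(0.94341960 + 0.33800046·0.33160135) = 86.591447
y = r_b·(sin φ − φ·cos φ) = 82.038242·(0.33160135 − 0.33800046·0.94341960) = 1.043944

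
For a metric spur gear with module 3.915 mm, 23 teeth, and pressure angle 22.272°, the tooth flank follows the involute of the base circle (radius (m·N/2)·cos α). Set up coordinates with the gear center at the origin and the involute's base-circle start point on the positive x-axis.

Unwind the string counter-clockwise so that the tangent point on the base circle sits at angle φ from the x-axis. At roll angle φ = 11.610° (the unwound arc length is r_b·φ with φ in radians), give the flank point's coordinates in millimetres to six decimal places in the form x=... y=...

x=42.510192 y=0.115075

pitch radius r_p = m·N/2 = 3.915·23/2 = 45.022500
base radius r_b = r_p·cos α = 45.022500·cos 22.272° = 41.663598
roll angle φ = 11.610° = 0.20263273 rad
x = r_b·(cos φ + φ·sin φ) = 41.663598·(0.97954014 + 0.20263273·0.20124889) = 42.510192
y = r_b·(sin φ − φ·cos φ) = 41.663598·(0.20124889 − 0.20263273·0.97954014) = 0.115075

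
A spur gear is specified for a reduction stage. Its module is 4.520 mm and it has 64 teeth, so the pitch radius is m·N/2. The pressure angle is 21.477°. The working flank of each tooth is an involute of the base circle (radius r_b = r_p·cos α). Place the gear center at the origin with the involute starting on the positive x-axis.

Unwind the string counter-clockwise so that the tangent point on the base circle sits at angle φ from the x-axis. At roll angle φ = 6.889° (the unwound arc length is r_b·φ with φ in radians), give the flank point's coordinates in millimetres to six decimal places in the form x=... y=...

pitch radius r_p = m·N/2 = 4.520·64/2 = 144.640000
base radius r_b = r_p·cos α = 144.640000·cos 21.477° = 134.596866
roll angle φ = 6.889° = 0.12023573 rad
x = r_b·(cos φ + φ·sin φ) = 134.596866·(0.99278039 + 0.12023573·0.11994624) = 135.566261
y = r_b·(sin φ − φ·cos φ) = 134.596866·(0.11994624 − 0.12023573·0.99278039) = 0.077873

x=135.566261 y=0.077873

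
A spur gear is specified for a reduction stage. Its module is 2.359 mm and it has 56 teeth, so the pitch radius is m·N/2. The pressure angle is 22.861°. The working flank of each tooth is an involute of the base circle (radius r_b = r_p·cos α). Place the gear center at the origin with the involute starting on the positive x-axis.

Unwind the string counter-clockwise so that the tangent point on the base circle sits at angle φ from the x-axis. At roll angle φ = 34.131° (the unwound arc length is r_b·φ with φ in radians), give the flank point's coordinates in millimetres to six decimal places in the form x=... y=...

x=70.723247 y=4.138333

pitch radius r_p = m·N/2 = 2.359·56/2 = 66.052000
base radius r_b = r_p·cos α = 66.052000·cos 22.861° = 60.863619
roll angle φ = 34.131° = 0.59569833 rad
x = r_b·(cos φ + φ·sin φ) = 60.863619·(0.82775688 + 0.59569833·0.56108694) = 70.723247
y = r_b·(sin φ − φ·cos φ) = 60.863619·(0.56108694 − 0.59569833·0.82775688) = 4.138333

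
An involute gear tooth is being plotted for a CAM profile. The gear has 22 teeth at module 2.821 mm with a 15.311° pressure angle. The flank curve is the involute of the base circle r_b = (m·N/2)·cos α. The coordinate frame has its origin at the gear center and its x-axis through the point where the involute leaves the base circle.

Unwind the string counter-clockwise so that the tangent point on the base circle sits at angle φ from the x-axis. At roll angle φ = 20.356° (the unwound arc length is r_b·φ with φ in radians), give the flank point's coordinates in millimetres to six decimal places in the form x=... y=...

x=31.759327 y=0.441771

pitch radius r_p = m·N/2 = 2.821·22/2 = 31.031000
base radius r_b = r_p·cos α = 31.031000·cos 15.311° = 29.929609
roll angle φ = 20.356° = 0.35527922 rad
x = r_b·(cos φ + φ·sin φ) = 29.929609·(0.93754940 + 0.35527922·0.34785216) = 31.759327
y = r_b·(sin φ − φ·cos φ) = 29.929609·(0.34785216 − 0.35527922·0.93754940) = 0.441771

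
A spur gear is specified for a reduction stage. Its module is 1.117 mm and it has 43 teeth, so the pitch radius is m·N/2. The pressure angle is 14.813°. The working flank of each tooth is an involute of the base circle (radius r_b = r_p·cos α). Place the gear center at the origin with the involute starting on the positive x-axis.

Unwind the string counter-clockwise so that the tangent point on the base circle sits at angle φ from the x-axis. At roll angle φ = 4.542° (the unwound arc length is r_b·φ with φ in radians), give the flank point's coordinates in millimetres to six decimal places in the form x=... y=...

x=23.290191 y=0.003853

pitch radius r_p = m·N/2 = 1.117·43/2 = 24.015500
base radius r_b = r_p·cos α = 24.015500·cos 14.813° = 23.217355
roll angle φ = 4.542° = 0.07927285 rad
x = r_b·(cos φ + φ·sin φ) = 23.217355·(0.99685955 + 0.07927285·0.07918985) = 23.290191
y = r_b·(sin φ − φ·cos φ) = 23.217355·(0.07918985 − 0.07927285·0.99685955) = 0.003853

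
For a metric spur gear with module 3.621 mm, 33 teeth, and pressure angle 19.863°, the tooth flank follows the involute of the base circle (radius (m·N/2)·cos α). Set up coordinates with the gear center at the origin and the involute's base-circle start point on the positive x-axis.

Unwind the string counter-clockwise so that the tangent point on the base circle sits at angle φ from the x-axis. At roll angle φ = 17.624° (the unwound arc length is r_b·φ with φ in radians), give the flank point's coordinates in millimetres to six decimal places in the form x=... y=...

pitch radius r_p = m·N/2 = 3.621·33/2 = 59.746500
base radius r_b = r_p·cos α = 59.746500·cos 19.863° = 56.192046
roll angle φ = 17.624° = 0.30759683 rad
x = r_b·(cos φ + φ·sin φ) = 56.192046·(0.95306393 + 0.30759683·0.30276914) = 58.787823
y = r_b·(sin φ − φ·cos φ) = 56.192046·(0.30276914 − 0.30759683·0.95306393) = 0.539988

x=58.787823 y=0.539988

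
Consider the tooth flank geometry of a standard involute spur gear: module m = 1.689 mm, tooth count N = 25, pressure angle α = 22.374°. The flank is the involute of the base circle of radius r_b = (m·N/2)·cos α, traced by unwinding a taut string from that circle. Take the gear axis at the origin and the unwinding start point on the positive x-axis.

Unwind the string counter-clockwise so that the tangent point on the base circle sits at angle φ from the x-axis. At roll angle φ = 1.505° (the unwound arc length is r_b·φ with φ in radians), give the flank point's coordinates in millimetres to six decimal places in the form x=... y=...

x=19.529861 y=0.000118

pitch radius r_p = m·N/2 = 1.689·25/2 = 21.112500
base radius r_b = r_p·cos α = 21.112500·cos 22.374° = 19.523127
roll angle φ = 1.505° = 0.02626721 rad
x = r_b·(cos φ + φ·sin φ) = 19.523127·(0.99965504 + 0.02626721·0.02626418) = 19.529861
y = r_b·(sin φ − φ·cos φ) = 19.523127·(0.02626418 − 0.02626721·0.99965504) = 0.000118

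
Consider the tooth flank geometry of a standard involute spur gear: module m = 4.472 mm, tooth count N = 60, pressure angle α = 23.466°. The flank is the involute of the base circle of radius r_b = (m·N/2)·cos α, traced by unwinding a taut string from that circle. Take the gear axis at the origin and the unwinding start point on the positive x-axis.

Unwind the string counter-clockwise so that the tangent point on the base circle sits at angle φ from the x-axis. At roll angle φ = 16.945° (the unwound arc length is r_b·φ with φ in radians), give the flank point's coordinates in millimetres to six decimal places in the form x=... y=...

pitch radius r_p = m·N/2 = 4.472·60/2 = 134.160000
base radius r_b = r_p·cos α = 134.160000·cos 23.466° = 123.064503
roll angle φ = 16.945° = 0.29574604 rad
x = r_b·(cos φ + φ·sin φ) = 123.064503·(0.95658497 + 0.29574604·0.29145358) = 128.329352
y = r_b·(sin φ − φ·cos φ) = 123.064503·(0.29145358 − 0.29574604·0.95658497) = 1.051877

x=128.329352 y=1.051877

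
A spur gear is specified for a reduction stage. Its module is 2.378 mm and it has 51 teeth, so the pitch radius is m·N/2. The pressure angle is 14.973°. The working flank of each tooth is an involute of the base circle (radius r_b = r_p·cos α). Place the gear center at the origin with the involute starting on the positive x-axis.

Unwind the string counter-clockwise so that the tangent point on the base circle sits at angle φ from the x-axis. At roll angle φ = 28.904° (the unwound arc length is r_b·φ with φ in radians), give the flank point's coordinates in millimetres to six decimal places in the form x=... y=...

pitch radius r_p = m·N/2 = 2.378·51/2 = 60.639000
base radius r_b = r_p·cos α = 60.639000·cos 14.973° = 58.580166
roll angle φ = 28.904° = 0.50446997 rad
x = r_b·(cos φ + φ·sin φ) = 58.580166·(0.87543079 + 0.50446997·0.48334350) = 65.566616
y = r_b·(sin φ − φ·cos φ) = 58.580166·(0.48334350 − 0.50446997·0.87543079) = 2.443669

x=65.566616 y=2.443669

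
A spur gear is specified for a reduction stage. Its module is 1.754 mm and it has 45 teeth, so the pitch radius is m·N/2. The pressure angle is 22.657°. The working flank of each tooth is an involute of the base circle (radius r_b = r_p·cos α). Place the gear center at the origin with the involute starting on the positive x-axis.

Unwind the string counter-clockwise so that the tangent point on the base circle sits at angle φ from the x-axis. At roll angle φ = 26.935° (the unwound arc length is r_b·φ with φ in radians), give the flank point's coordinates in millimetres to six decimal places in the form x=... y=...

pitch radius r_p = m·N/2 = 1.754·45/2 = 39.465000
base radius r_b = r_p·cos α = 39.465000·cos 22.657° = 36.419385
roll angle φ = 26.935° = 0.47010443 rad
x = r_b·(cos φ + φ·sin φ) = 36.419385·(0.89152099 + 0.47010443·0.45297939) = 40.224068
y = r_b·(sin φ − φ·cos φ) = 36.419385·(0.45297939 − 0.47010443·0.89152099) = 1.233576

x=40.224068 y=1.233576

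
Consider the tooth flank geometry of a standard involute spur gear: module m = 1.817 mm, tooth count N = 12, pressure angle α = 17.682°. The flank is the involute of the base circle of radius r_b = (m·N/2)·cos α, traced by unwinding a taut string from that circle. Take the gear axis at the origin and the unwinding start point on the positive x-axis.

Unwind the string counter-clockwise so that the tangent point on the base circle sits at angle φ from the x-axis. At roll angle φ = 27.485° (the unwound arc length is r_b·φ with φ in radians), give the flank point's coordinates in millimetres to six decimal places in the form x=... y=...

pitch radius r_p = m·N/2 = 1.817·12/2 = 10.902000
base radius r_b = r_p·cos α = 10.902000·cos 17.682° = 10.386956
roll angle φ = 27.485° = 0.47970374 rad
x = r_b·(cos φ + φ·sin φ) = 10.386956·(0.88713169 + 0.47970374·0.46151638) = 11.514178
y = r_b·(sin φ − φ·cos φ) = 10.386956·(0.46151638 − 0.47970374·0.88713169) = 0.373473

x=11.514178 y=0.373473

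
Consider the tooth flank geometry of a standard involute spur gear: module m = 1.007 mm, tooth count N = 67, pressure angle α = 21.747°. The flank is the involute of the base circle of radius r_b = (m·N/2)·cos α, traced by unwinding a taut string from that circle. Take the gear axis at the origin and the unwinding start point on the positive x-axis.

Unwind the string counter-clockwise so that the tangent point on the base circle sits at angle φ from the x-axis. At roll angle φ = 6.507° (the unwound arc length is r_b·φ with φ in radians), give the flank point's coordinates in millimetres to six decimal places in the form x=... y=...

x=31.534997 y=0.015279

pitch radius r_p = m·N/2 = 1.007·67/2 = 33.734500
base radius r_b = r_p·cos α = 33.734500·cos 21.747° = 31.333580
roll angle φ = 6.507° = 0.11356857 rad
x = r_b·(cos φ + φ·sin φ) = 31.333580·(0.99355802 + 0.11356857·0.11332460) = 31.534997
y = r_b·(sin φ − φ·cos φ) = 31.333580·(0.11332460 − 0.11356857·0.99355802) = 0.015279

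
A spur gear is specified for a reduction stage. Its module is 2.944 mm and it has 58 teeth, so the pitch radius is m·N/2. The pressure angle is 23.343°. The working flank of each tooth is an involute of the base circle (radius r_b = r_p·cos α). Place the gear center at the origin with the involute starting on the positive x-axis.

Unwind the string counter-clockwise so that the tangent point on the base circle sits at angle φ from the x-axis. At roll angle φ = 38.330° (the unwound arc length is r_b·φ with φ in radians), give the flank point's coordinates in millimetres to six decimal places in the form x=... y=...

x=94.014485 y=7.478492

pitch radius r_p = m·N/2 = 2.944·58/2 = 85.376000
base radius r_b = r_p·cos α = 85.376000·cos 23.343° = 78.387912
roll angle φ = 38.330° = 0.66898470 rad
x = r_b·(cos φ + φ·sin φ) = 78.387912·(0.78445175 + 0.66898470·0.62018985) = 94.014485
y = r_b·(sin φ − φ·cos φ) = 78.387912·(0.62018985 − 0.66898470·0.78445175) = 7.478492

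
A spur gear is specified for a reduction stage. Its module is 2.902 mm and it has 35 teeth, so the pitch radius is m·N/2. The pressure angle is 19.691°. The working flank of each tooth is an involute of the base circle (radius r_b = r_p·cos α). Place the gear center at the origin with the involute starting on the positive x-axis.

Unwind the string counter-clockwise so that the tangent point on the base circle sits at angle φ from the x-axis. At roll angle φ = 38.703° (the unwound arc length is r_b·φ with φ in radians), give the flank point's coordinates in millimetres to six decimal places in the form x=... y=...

pitch radius r_p = m·N/2 = 2.902·35/2 = 50.785000
base radius r_b = r_p·cos α = 50.785000·cos 19.691° = 47.815270
roll angle φ = 38.703° = 0.67549478 rad
x = r_b·(cos φ + φ·sin φ) = 47.815270·(0.78039767 + 0.67549478·0.62528352) = 57.510936
y = r_b·(sin φ − φ·cos φ) = 47.815270·(0.62528352 − 0.67549478·0.78039767) = 4.692063

x=57.510936 y=4.692063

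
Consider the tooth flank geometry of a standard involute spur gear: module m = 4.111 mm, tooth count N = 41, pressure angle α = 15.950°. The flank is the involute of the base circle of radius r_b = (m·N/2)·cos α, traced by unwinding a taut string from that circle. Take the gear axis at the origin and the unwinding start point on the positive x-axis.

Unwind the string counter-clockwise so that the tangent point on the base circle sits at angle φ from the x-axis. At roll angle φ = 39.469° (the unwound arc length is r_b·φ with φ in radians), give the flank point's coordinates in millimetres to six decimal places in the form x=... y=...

x=98.035607 y=8.417444

pitch radius r_p = m·N/2 = 4.111·41/2 = 84.275500
base radius r_b = r_p·cos α = 84.275500·cos 15.950° = 81.031051
roll angle φ = 39.469° = 0.68886400 rad
x = r_b·(cos φ + φ·sin φ) = 81.031051·(0.77196862 + 0.68886400·0.63566064) = 98.035607
y = r_b·(sin φ − φ·cos φ) = 81.031051·(0.63566064 − 0.68886400·0.77196862) = 8.417444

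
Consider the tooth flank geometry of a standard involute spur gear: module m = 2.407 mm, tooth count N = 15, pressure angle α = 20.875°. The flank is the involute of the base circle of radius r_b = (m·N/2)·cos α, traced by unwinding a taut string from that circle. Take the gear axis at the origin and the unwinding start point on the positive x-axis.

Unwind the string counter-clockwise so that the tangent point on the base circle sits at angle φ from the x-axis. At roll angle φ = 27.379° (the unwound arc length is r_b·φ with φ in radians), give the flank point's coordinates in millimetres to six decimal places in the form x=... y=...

pitch radius r_p = m·N/2 = 2.407·15/2 = 18.052500
base radius r_b = r_p·cos α = 18.052500·cos 20.875° = 16.867535
roll angle φ = 27.379° = 0.47785370 rad
x = r_b·(cos φ + φ·sin φ) = 16.867535·(0.88798400 + 0.47785370·0.45987435) = 18.684786
y = r_b·(sin φ − φ·cos φ) = 16.867535·(0.45987435 − 0.47785370·0.88798400) = 0.599606

x=18.684786 y=0.599606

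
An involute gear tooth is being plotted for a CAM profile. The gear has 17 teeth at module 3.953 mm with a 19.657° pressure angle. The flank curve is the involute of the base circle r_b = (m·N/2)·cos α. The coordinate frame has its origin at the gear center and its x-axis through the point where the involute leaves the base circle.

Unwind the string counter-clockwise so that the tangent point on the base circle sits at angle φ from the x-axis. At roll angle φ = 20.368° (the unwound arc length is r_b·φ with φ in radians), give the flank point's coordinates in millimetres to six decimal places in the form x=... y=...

pitch radius r_p = m·N/2 = 3.953·17/2 = 33.600500
base radius r_b = r_p·cos α = 33.600500·cos 19.657° = 31.642373
roll angle φ = 20.368° = 0.35548866 rad
x = r_b·(cos φ + φ·sin φ) = 31.642373·(0.93747652 + 0.35548866·0.34804852) = 33.579007
y = r_b·(sin φ − φ·cos φ) = 31.642373·(0.34804852 − 0.35548866·0.93747652) = 0.467872

x=33.579007 y=0.467872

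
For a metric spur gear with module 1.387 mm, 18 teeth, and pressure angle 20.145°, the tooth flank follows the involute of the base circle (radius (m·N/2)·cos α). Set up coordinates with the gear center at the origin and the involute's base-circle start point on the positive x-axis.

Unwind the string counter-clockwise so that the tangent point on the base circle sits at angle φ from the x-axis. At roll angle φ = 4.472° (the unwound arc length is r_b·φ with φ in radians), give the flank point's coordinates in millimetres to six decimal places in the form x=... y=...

x=11.754983 y=0.001856

pitch radius r_p = m·N/2 = 1.387·18/2 = 12.483000
base radius r_b = r_p·cos α = 12.483000·cos 20.145° = 11.719341
roll angle φ = 4.472° = 0.07805112 rad
x = r_b·(cos φ + φ·sin φ) = 11.719341·(0.99695556 + 0.07805112·0.07797190) = 11.754983
y = r_b·(sin φ − φ·cos φ) = 11.719341·(0.07797190 − 0.07805112·0.99695556) = 0.001856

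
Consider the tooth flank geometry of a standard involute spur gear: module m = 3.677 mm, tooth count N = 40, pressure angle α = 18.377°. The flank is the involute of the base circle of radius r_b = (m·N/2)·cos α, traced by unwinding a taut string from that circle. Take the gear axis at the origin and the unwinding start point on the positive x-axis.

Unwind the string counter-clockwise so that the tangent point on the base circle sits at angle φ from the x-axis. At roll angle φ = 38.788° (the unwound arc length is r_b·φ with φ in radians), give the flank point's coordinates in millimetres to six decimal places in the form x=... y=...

x=83.995748 y=6.892206

pitch radius r_p = m·N/2 = 3.677·40/2 = 73.540000
base radius r_b = r_p·cos α = 73.540000·cos 18.377° = 69.789655
roll angle φ = 38.788° = 0.67697831 rad
x = r_b·(cos φ + φ·sin φ) = 69.789655·(0.77946918 + 0.67697831·0.62644057) = 83.995748
y = r_b·(sin φ − φ·cos φ) = 69.789655·(0.62644057 − 0.67697831·0.77946918) = 6.892206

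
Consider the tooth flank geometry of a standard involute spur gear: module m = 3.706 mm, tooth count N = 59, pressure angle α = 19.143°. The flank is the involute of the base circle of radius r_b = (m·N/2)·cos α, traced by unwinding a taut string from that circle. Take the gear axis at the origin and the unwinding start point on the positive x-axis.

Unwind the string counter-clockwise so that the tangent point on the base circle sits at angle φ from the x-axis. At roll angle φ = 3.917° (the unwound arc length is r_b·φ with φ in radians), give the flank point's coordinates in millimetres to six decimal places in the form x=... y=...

x=103.522625 y=0.010995

pitch radius r_p = m·N/2 = 3.706·59/2 = 109.327000
base radius r_b = r_p·cos α = 109.327000·cos 19.143° = 103.281553
roll angle φ = 3.917° = 0.06836455 rad
x = r_b·(cos φ + φ·sin φ) = 103.281553·(0.99766405 + 0.06836455·0.06831131) = 103.522625
y = r_b·(sin φ − φ·cos φ) = 103.281553·(0.06831131 − 0.06836455·0.99766405) = 0.010995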